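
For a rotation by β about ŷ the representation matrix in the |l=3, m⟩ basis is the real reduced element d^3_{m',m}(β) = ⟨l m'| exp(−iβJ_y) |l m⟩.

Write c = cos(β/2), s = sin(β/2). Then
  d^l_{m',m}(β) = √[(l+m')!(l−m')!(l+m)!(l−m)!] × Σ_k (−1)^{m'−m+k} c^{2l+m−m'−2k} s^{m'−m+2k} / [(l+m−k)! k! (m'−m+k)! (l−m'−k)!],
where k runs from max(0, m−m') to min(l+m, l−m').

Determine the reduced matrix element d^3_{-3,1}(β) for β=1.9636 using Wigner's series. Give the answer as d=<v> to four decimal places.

d^3_{-3,1}(β=1.9636) via Wigner's sum:
With c≡cos(β/2)=0.555527 and s≡sin(β/2)=0.831499, N=[1·720·24·2]^{1/2}=185.903201
Admissible k: 4..4 (factorial args all ≥0)
  k=4: (−1)^0·185.9032/(48)·0.5555^2·0.8315^4 = +0.571349
d^3_{-3,1}(1.9636) = +0.571349

d=0.5713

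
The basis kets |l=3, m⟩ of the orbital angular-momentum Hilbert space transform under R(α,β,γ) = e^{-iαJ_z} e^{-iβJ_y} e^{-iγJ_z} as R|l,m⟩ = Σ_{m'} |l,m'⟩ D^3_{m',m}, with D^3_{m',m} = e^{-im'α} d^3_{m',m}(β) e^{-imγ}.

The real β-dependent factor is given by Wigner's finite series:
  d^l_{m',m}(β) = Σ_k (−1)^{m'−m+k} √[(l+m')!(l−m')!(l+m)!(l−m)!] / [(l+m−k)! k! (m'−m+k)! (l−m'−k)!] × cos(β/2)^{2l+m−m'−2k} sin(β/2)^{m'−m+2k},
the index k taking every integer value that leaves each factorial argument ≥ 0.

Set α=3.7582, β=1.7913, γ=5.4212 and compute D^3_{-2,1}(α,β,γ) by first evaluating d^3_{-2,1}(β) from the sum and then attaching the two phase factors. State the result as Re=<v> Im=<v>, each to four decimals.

First d^3_{-2,1}(β=1.7913), then the phase factors e^{-i(-2)α} and e^{-i(1)γ}:
Half-angle: c=0.625012, s=0.780616. N=√(1·120·24·2)=75.894664
The bounds max(0,m−m')=3 and min(l+m,l−m')=4 give 2 terms
  k=3: (−1)^0·75.8947/(12)·0.6250^3·0.7806^3 = +0.734523
  k=4: (−1)^1·75.8947/(24)·0.6250^1·0.7806^5 = -0.572894
d^3_{-2,1}(1.7913) = +0.734523 -0.572894 = +0.161630
Attach z-rotation phases: D = e^{-i(-2)(3.7582)}·(+0.161630)·e^{-i(1)(5.4212)} = -0.080928+0.139910i

Re=-0.0809 Im=0.1399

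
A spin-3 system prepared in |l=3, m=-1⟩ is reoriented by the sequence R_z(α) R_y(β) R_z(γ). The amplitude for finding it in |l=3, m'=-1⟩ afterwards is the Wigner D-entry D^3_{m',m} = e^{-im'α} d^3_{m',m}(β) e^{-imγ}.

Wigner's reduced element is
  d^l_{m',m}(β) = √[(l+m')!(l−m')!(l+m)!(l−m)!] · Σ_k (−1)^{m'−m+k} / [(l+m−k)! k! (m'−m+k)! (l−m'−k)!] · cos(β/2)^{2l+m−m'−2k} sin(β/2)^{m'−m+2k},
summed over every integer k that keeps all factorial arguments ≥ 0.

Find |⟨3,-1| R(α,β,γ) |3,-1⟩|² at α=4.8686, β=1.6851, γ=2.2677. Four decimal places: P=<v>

P=0.0014

D^3_{-1,-1}(4.8686,1.6851,2.2677) = e^{-i·-1·4.8686}·d^3_{-1,-1}(1.6851)·e^{-i·-1·2.2677}. Compute d first:
With c≡cos(β/2)=0.665562 and s≡sin(β/2)=0.746343, N=[2·24·2·24]^{1/2}=48.000000
k: max(0,(-1)−(-1))=0 … min(3+(-1),3−(-1))=2
  k=0: (−1)^0·48.0000/(48)·0.6656^6·0.7463^0 = +0.086922
  k=1: (−1)^1·48.0000/(6)·0.6656^4·0.7463^2 = -0.874420
  k=2: (−1)^2·48.0000/(8)·0.6656^2·0.7463^4 = +0.824672
d^3_{-1,-1}(1.6851) = +0.086922 -0.874420 +0.824672 = +0.037174
|D^3_{-1,-1}|² = |d^3_{-1,-1}(β)|² = (+0.037174)² = 0.001382 (the z-rotation phases have unit modulus)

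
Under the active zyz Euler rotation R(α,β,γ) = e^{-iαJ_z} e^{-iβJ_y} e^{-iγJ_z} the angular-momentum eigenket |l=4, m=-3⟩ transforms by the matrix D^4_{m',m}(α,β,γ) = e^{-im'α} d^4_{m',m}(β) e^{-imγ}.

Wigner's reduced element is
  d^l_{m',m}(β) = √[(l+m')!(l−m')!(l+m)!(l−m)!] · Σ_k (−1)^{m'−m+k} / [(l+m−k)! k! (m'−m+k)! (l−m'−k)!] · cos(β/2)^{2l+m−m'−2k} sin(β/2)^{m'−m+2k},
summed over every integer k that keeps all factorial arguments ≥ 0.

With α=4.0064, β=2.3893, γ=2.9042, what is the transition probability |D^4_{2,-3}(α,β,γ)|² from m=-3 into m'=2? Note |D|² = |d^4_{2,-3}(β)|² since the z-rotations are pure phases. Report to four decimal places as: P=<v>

P=0.1939

First d^4_{2,-3}(β=2.3893), then the phase factors e^{-i(2)α} and e^{-i(-3)γ}:
Half-angle: c=0.367339, s=0.930087. N=√(720·2·1·5040)=2693.993318
k: max(0,(-3)−(2))=0 … min(4+(-3),4−(2))=1
  k=0: (−1)^5·2693.9933/(240)·0.3673^3·0.9301^5 = -0.387262
  k=1: (−1)^6·2693.9933/(720)·0.3673^1·0.9301^7 = +0.827554
d^4_{2,-3}(2.3893) = -0.387262 +0.827554 = +0.440293
|D^4_{2,-3}|² = |d^4_{2,-3}(β)|² = (+0.440293)² = 0.193858 (the z-rotation phases have unit modulus)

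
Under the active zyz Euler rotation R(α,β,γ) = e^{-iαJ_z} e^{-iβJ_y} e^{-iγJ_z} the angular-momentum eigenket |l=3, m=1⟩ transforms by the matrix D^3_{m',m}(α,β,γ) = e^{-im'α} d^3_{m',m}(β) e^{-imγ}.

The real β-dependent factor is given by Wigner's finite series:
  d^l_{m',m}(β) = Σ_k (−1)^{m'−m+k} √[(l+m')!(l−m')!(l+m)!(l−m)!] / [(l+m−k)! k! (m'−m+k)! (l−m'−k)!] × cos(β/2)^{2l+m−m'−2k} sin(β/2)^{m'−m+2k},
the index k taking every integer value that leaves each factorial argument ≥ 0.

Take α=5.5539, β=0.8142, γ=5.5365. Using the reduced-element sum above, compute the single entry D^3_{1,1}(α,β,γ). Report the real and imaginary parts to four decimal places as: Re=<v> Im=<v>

Re=-0.0159 Im=-0.1671

D^3_{1,1}(5.5539,0.8142,5.5365) = e^{-i·1·5.5539}·d^3_{1,1}(0.8142)·e^{-i·1·5.5365}. Compute d first:
Half-angle: c=0.918273, s=0.395948. N=√(24·2·24·2)=48.000000
k: max(0,(1)−(1))=0 … min(3+(1),3−(1))=2
  k=0: (−1)^0·48.0000/(48)·0.9183^6·0.3959^0 = +0.599557
  k=1: (−1)^1·48.0000/(6)·0.9183^4·0.3959^2 = -0.891771
  k=2: (−1)^2·48.0000/(8)·0.9183^2·0.3959^4 = +0.124350
d^3_{1,1}(0.8142) = +0.599557 -0.891771 +0.124350 = -0.167863
Phases: e^{-i·(1)·5.5539}=+0.745651+0.666337i, e^{-i·(1)·5.5365}=+0.733944+0.679210i ⇒ D=-0.015894-0.167109i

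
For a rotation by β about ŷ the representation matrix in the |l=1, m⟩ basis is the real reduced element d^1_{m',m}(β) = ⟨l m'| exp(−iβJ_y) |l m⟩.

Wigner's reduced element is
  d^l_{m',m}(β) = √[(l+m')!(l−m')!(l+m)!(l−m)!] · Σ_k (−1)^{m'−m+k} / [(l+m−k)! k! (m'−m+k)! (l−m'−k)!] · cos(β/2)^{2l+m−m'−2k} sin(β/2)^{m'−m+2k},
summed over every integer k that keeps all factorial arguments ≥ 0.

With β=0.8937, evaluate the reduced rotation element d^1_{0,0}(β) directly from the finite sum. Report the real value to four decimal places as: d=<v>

d^1_{0,0}(β=0.8937) via Wigner's sum:
With c≡cos(β/2)=0.901813 and s≡sin(β/2)=0.432127, N=[1·1·1·1]^{1/2}=1.000000
The bounds max(0,m−m')=0 and min(l+m,l−m')=1 give 2 terms
  k=0: (−1)^0·1.0000/(1)·0.9018^2·0.4321^0 = +0.813266
  k=1: (−1)^1·1.0000/(1)·0.9018^0·0.4321^2 = -0.186734
d^1_{0,0}(0.8937) = +0.813266 -0.186734 = +0.626533

d=0.6265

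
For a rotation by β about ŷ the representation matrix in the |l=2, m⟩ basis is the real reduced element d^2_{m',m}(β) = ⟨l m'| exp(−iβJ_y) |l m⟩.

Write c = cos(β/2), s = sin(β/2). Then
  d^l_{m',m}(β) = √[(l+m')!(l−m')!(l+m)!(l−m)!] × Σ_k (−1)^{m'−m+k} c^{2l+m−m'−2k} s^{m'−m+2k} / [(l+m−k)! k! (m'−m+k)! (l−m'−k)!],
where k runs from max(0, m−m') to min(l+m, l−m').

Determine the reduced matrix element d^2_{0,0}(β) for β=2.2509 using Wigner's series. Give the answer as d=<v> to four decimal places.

d=0.0932

d^2_{0,0}(β=2.2509) via Wigner's sum:
c=cos(2.2509/2)=0.430770, s=sin(2.2509/2)=0.902462; N=√[2·2·2·2]=4.000000
k∈{0,1,2} keeps every argument non-negative
  k=0: (−1)^0·4.0000/(4)·0.4308^4·0.9025^0 = +0.034434
  k=1: (−1)^1·4.0000/(1)·0.4308^2·0.9025^2 = -0.604518
  k=2: (−1)^2·4.0000/(4)·0.4308^0·0.9025^4 = +0.663307
d^2_{0,0}(2.2509) = +0.034434 -0.604518 +0.663307 = +0.093223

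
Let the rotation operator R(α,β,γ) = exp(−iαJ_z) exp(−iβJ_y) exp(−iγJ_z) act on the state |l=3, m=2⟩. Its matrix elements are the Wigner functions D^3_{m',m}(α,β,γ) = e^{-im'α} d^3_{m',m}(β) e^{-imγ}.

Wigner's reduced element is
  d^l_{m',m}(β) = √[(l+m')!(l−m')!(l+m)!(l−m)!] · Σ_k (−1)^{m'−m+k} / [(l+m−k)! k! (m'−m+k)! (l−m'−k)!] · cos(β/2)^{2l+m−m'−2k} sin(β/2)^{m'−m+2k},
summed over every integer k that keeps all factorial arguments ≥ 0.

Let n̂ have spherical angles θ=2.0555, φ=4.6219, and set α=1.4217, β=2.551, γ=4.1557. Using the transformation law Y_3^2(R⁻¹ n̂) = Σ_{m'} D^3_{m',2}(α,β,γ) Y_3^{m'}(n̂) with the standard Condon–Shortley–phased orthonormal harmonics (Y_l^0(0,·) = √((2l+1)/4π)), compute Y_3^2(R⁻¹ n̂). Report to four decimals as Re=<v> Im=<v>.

Need the full column D^3_{m',2} for m'=−3..3 at α=1.4217, β=2.551, γ=4.1557.
cos(β/2)=0.291023, sin(β/2)=0.956716
d^3_{-3,2}: single k=5 term ⇒ +0.571371;  D = -0.353059+0.449238i
d^3_{-2,2}: k∈[4..5] ⇒ +0.354779 -0.766828 = -0.412049;  D = -0.282556-0.299911i
d^3_{-1,2}: k∈[3..4] ⇒ +0.136509 -0.737637 = -0.601128;  D = -0.493911+0.342647i
d^3_{0,2}: k∈[2..3] ⇒ +0.035962 -0.388641 = -0.352679;  D = +0.155755+0.316422i
d^3_{1,2}: k∈[1..2] ⇒ +0.006316 -0.136509 = -0.130194;  D = +0.124054-0.039509i
d^3_{2,2}: k∈[0..1] ⇒ +0.000608 -0.032828 = -0.032221;  D = -0.005109-0.031813i
d^3_{3,2}: single k=0 term ⇒ -0.004892;  D = -0.004892+0.000050i
Y_3^{m'}(θ=2.0555,φ=4.6219) and Σ D·Y over m':
  (-0.3531+0.4492i)·(+0.0775-0.2784i)  (-0.2826-0.2999i)·(+0.3667+0.0671i)  (-0.4939+0.3426i)·(-0.0022+0.0244i)  (+0.1558+0.3164i)·(+0.3329+0.0000i)  (+0.1241-0.0395i)·(+0.0022+0.0244i)  (-0.0051-0.0318i)·(+0.3667-0.0671i)  (-0.0049+0.0000i)·(-0.0775-0.2784i)
Y_3^2(R⁻¹ n̂) = +0.056443+0.089690i

Re=0.0564 Im=0.0897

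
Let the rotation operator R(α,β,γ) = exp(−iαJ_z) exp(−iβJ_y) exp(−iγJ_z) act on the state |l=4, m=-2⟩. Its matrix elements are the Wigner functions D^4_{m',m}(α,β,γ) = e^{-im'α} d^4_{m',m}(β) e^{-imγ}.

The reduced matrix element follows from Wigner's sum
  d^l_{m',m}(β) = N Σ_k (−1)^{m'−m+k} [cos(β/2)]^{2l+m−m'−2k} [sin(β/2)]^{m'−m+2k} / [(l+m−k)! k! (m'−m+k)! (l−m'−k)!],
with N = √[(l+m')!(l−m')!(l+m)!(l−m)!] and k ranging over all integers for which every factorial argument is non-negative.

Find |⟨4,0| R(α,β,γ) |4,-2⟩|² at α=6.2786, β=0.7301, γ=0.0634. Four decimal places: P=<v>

Split into d^4_{0,-2}(β=0.7301) × two z-phases.
Half-angle: c=0.934106, s=0.356996. N=√(24·24·2·720)=910.735966
k∈{0,1,2} keeps every argument non-negative
  k=0: (−1)^2·910.7360/(96)·0.9341^6·0.3570^2 = +0.803202
  k=1: (−1)^3·910.7360/(36)·0.9341^4·0.3570^4 = -0.312844
  k=2: (−1)^4·910.7360/(96)·0.9341^2·0.3570^6 = +0.017135
d^4_{0,-2}(0.7301) = +0.803202 -0.312844 +0.017135 = +0.507493
|D^4_{0,-2}|² = |d^4_{0,-2}(β)|² = (+0.507493)² = 0.257549 (the z-rotation phases have unit modulus)

P=0.2575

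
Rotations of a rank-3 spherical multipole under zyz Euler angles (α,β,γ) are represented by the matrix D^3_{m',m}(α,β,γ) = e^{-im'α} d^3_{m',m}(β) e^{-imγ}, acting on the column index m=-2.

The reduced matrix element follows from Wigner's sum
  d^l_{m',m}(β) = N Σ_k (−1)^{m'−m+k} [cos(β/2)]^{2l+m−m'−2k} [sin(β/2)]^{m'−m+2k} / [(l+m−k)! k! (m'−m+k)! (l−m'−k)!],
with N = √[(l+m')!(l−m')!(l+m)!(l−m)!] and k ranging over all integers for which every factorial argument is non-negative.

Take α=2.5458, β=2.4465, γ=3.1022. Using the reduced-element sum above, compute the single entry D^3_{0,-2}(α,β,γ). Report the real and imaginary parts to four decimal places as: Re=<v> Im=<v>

Re=-0.4300 Im=0.0339

First d^3_{0,-2}(β=2.4465), then the phase factors e^{-i(0)α} and e^{-i(-2)γ}:
Half-angle: c=0.340592, s=0.940211. N=√(6·6·1·120)=65.726707
k∈{0,1} keeps every argument non-negative
  k=0: (−1)^2·65.7267/(12)·0.3406^4·0.9402^2 = +0.065155
  k=1: (−1)^3·65.7267/(12)·0.3406^2·0.9402^4 = -0.496513
d^3_{0,-2}(2.4465) = +0.065155 -0.496513 = -0.431358
Attach z-rotation phases: D = e^{-i(0)(2.5458)}·(-0.431358)·e^{-i(-2)(3.1022)} = -0.430020+0.033950i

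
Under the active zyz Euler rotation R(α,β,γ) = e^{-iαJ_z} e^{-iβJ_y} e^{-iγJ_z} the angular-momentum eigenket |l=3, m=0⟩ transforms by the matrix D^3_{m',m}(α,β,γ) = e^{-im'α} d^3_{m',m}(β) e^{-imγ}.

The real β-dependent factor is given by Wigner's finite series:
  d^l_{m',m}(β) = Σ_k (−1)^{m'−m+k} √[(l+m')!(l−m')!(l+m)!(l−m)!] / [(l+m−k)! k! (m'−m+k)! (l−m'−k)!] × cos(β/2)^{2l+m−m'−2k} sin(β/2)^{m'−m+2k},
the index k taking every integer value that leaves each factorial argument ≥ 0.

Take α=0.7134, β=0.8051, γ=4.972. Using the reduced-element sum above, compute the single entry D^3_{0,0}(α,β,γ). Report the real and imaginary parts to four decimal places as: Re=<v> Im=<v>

D^3_{0,0}(0.7134,0.8051,4.972) = e^{-i·0·0.7134}·d^3_{0,0}(0.8051)·e^{-i·0·4.972}. Compute d first:
Half-angle: c=0.920065, s=0.391766. N=√(6·6·6·6)=36.000000
k∈{0,1,2,3} keeps every argument non-negative
  k=0: (−1)^0·36.0000/(36)·0.9201^6·0.3918^0 = +0.606612
  k=1: (−1)^1·36.0000/(4)·0.9201^4·0.3918^2 = -0.989850
  k=2: (−1)^2·36.0000/(4)·0.9201^2·0.3918^4 = +0.179467
  k=3: (−1)^3·36.0000/(36)·0.9201^0·0.3918^6 = -0.003615
d^3_{0,0}(0.8051) = +0.606612 -0.989850 +0.179467 -0.003615 = -0.207386
Attach z-rotation phases: D = e^{-i(0)(0.7134)}·(-0.207386)·e^{-i(0)(4.972)} = -0.207386+0.000000i

Re=-0.2074 Im=0.0000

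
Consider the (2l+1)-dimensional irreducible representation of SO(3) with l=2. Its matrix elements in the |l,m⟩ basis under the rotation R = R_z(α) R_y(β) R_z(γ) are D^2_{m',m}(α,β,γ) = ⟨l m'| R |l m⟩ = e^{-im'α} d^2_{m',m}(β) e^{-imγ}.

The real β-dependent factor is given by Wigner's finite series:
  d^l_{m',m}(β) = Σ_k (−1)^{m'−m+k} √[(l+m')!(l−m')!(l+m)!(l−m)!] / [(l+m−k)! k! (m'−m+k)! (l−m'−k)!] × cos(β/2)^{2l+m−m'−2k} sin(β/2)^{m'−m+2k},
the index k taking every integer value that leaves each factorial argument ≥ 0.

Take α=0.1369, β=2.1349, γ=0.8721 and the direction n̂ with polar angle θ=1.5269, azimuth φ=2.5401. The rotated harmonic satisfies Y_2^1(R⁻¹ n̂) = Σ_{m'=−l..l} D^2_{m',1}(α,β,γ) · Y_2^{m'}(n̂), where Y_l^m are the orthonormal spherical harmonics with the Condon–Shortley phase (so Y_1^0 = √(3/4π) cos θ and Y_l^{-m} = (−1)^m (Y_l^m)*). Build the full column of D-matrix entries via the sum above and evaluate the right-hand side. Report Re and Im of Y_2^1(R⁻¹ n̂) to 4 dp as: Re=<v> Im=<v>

Re=0.3729 Im=0.0793

Need the full column D^2_{m',1} for m'=−2..2 at α=0.1369, β=2.1349, γ=0.8721.
cos(β/2)=0.482360, sin(β/2)=0.875973
d^2_{-2,1}: single k=3 term ⇒ +0.648446;  D = +0.535807-0.365230i
d^2_{-1,1}: k∈[2..3] ⇒ +0.535605 -0.588794 = -0.053189;  D = -0.039450+0.035676i
d^2_{0,1}: k∈[1..2] ⇒ +0.240813 -0.794180 = -0.553368;  D = -0.355937+0.423703i
d^2_{1,1}: k∈[0..1] ⇒ +0.054136 -0.535605 = -0.481469;  D = -0.256482+0.407467i
d^2_{2,1}: single k=0 term ⇒ -0.196623;  D = -0.081053+0.179139i
Y_2^{m'}(θ=1.5269,φ=2.5401) and Σ D·Y over m':
  (+0.5358-0.3652i)·(+0.1386+0.3597i)  (-0.0395+0.0357i)·(-0.0279-0.0192i)  (-0.3559+0.4237i)·(-0.3136+0.0000i)  (-0.2565+0.4075i)·(+0.0279-0.0192i)  (-0.0811+0.1791i)·(+0.1386-0.3597i)
Y_2^1(R⁻¹ n̂) = +0.372918+0.079308i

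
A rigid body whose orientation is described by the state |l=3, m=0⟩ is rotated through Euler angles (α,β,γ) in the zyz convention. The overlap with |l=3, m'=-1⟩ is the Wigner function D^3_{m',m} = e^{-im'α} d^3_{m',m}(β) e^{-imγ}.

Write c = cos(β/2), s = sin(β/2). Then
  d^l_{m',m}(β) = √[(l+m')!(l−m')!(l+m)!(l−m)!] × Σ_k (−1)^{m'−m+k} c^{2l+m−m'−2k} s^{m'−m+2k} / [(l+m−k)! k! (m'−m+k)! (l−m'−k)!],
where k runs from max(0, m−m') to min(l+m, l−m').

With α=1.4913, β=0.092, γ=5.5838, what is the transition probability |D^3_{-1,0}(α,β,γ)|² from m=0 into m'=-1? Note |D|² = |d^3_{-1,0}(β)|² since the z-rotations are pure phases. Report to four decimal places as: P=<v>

Split into d^3_{-1,0}(β=0.092) × two z-phases.
c=cos(0.092/2)=0.998942, s=sin(0.092/2)=0.045984; N=√[2·24·6·6]=41.569219
k∈{1,2,3} keeps every argument non-negative
  k=1: (−1)^0·41.5692/(12)·0.9989^5·0.0460^1 = +0.158452
  k=2: (−1)^1·41.5692/(4)·0.9989^3·0.0460^3 = -0.001007
  k=3: (−1)^2·41.5692/(12)·0.9989^1·0.0460^5 = +0.000001
d^3_{-1,0}(0.092) = +0.158452 -0.001007 +0.000001 = +0.157445
|D^3_{-1,0}|² = |d^3_{-1,0}(β)|² = (+0.157445)² = 0.024789 (the z-rotation phases have unit modulus)

P=0.0248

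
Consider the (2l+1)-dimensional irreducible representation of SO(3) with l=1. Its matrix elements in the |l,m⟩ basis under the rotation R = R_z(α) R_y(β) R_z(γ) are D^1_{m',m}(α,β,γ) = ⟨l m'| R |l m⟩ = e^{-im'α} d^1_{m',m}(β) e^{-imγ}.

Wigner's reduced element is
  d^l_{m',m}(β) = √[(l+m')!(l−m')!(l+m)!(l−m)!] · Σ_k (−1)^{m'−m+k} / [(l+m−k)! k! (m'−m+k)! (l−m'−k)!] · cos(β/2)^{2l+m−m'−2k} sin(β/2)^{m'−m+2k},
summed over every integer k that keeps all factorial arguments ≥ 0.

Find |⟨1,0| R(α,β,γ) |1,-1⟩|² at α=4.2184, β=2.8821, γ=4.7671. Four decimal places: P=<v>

D^1_{0,-1}(4.2184,2.8821,4.7671) = e^{-i·0·4.2184}·d^1_{0,-1}(2.8821)·e^{-i·-1·4.7671}. Compute d first:
With c≡cos(β/2)=0.129383 and s≡sin(β/2)=0.991595, N=[1·1·1·2]^{1/2}=1.414214
k: max(0,(-1)−(0))=0 … min(1+(-1),1−(0))=0
  k=0: (−1)^1·1.4142/(1)·0.1294^1·0.9916^1 = -0.181437
d^1_{0,-1}(2.8821) = -0.181437
|D^1_{0,-1}|² = |d^1_{0,-1}(β)|² = (-0.181437)² = 0.032919 (the z-rotation phases have unit modulus)

P=0.0329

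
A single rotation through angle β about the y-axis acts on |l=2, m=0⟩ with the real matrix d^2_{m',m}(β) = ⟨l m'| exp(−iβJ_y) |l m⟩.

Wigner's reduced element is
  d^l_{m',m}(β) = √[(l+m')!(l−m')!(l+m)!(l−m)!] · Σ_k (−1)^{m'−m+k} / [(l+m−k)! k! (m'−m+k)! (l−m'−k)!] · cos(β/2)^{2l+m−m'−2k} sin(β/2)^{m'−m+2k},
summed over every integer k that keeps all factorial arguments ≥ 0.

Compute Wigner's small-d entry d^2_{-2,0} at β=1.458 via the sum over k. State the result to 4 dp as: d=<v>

d^2_{-2,0}(β=1.458) via Wigner's sum:
c=cos(1.458/2)=0.745841, s=sin(1.458/2)=0.666124; N=√[1·24·2·2]=9.797959
The bounds max(0,m−m')=2 and min(l+m,l−m')=2 give 1 term
  k=2: (−1)^0·9.7980/(4)·0.7458^2·0.6661^2 = +0.604614
d^2_{-2,0}(1.458) = +0.604614

d=0.6046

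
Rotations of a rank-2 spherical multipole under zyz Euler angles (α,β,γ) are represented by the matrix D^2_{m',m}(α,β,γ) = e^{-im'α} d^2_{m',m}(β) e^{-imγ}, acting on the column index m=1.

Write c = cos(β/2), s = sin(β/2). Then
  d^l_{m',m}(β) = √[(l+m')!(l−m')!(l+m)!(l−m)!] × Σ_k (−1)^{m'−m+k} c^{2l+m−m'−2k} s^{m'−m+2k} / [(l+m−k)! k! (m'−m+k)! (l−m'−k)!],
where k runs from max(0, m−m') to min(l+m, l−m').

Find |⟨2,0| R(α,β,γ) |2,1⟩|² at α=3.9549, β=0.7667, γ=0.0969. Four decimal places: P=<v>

Split into d^2_{0,1}(β=0.7667) × two z-phases.
Half-angle: c=0.927417, s=0.374029. N=√(2·2·6·1)=4.898979
k: max(0,(1)−(0))=1 … min(2+(1),2−(0))=2
  k=1: (−1)^0·4.8990/(2)·0.9274^3·0.3740^1 = +0.730813
  k=2: (−1)^1·4.8990/(2)·0.9274^1·0.3740^3 = -0.118869
d^2_{0,1}(0.7667) = +0.730813 -0.118869 = +0.611944
|D^2_{0,1}|² = |d^2_{0,1}(β)|² = (+0.611944)² = 0.374476 (the z-rotation phases have unit modulus)

P=0.3745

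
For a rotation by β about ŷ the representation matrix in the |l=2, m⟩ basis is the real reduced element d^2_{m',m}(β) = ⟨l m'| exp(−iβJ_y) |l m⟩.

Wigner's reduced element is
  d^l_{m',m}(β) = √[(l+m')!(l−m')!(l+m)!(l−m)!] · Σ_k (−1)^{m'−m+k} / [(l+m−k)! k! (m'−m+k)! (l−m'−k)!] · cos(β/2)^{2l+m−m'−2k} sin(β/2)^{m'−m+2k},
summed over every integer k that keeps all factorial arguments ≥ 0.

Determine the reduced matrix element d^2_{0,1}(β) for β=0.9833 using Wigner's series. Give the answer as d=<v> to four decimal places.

d=0.5650

d^2_{0,1}(β=0.9833) via Wigner's sum:
c=cos(0.9833/2)=0.881555, s=sin(0.9833/2)=0.472081; N=√[2·2·6·1]=4.898979
k∈{1,2} keeps every argument non-negative
  k=1: (−1)^0·4.8990/(2)·0.8816^3·0.4721^1 = +0.792211
  k=2: (−1)^1·4.8990/(2)·0.8816^1·0.4721^3 = -0.227183
d^2_{0,1}(0.9833) = +0.792211 -0.227183 = +0.565028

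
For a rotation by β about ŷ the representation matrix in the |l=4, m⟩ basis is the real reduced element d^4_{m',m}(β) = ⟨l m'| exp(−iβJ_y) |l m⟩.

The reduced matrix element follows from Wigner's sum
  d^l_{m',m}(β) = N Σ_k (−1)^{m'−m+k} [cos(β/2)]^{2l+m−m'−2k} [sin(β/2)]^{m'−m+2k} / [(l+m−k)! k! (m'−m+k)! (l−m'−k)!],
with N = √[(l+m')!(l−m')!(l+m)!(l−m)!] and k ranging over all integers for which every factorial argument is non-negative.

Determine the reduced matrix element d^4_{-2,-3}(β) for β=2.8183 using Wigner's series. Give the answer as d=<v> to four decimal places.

d=0.0012

d^4_{-2,-3}(β=2.8183) via Wigner's sum:
Half-angle: c=0.160943, s=0.986964. N=√(2·720·1·5040)=2693.993318
k: max(0,(-3)−(-2))=0 … min(4+(-3),4−(-2))=1
  k=0: (−1)^1·2693.9933/(720)·0.1609^7·0.9870^1 = -0.000010
  k=1: (−1)^2·2693.9933/(240)·0.1609^5·0.9870^3 = +0.001165
d^4_{-2,-3}(2.8183) = -0.000010 +0.001165 = +0.001155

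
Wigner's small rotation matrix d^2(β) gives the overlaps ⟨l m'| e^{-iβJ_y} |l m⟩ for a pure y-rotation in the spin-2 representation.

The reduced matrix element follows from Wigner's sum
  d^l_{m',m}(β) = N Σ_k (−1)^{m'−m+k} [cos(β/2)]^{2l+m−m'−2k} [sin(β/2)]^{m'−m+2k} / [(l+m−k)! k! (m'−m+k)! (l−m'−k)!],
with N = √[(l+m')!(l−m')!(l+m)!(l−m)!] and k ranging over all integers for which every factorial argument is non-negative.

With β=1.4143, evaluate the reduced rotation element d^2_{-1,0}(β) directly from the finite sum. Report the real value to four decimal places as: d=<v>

d^2_{-1,0}(β=1.4143) via Wigner's sum:
With c≡cos(β/2)=0.760217 and s≡sin(β/2)=0.649670, N=[1·6·2·2]^{1/2}=4.898979
The bounds max(0,m−m')=1 and min(l+m,l−m')=2 give 2 terms
  k=1: (−1)^0·4.8990/(2)·0.7602^3·0.6497^1 = +0.699166
  k=2: (−1)^1·4.8990/(2)·0.7602^1·0.6497^3 = -0.510612
d^2_{-1,0}(1.4143) = +0.699166 -0.510612 = +0.188554

d=0.1886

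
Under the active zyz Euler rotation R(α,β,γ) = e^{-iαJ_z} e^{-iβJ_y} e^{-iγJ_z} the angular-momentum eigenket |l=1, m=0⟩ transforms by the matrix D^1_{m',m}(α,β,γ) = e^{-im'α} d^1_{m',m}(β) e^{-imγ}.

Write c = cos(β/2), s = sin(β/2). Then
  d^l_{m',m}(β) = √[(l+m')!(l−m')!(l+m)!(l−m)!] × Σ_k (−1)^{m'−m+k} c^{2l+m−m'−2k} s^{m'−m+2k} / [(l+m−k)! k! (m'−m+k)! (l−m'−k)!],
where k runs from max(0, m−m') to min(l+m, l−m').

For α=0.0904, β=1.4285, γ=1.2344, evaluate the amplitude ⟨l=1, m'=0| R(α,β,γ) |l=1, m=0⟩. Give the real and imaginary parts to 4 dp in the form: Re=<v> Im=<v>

D^1_{0,0}(0.0904,1.4285,1.2344) = e^{-i·0·0.0904}·d^1_{0,0}(1.4285)·e^{-i·0·1.2344}. Compute d first:
With c≡cos(β/2)=0.755585 and s≡sin(β/2)=0.655051, N=[1·1·1·1]^{1/2}=1.000000
k: max(0,(0)−(0))=0 … min(1+(0),1−(0))=1
  k=0: (−1)^0·1.0000/(1)·0.7556^2·0.6551^0 = +0.570908
  k=1: (−1)^1·1.0000/(1)·0.7556^0·0.6551^2 = -0.429092
d^1_{0,0}(1.4285) = +0.570908 -0.429092 = +0.141817
Phases: e^{-i·(0)·0.0904}=+1.000000+0.000000i, e^{-i·(0)·1.2344}=+1.000000+0.000000i ⇒ D=+0.141817+0.000000i

Re=0.1418 Im=0.0000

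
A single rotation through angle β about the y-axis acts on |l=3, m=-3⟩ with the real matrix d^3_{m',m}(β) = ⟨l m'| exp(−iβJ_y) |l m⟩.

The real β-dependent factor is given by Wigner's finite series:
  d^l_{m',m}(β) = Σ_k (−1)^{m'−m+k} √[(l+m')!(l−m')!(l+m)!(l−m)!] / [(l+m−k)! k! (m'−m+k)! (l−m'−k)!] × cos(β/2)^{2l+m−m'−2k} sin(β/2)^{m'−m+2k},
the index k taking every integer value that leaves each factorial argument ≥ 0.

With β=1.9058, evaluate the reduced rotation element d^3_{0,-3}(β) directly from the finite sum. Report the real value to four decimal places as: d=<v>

d=-0.4709

d^3_{0,-3}(β=1.9058) via Wigner's sum:
c=cos(1.9058/2)=0.579322, s=sin(1.9058/2)=0.815099; N=√[6·6·1·720]=160.996894
k: max(0,(-3)−(0))=0 … min(3+(-3),3−(0))=0
  k=0: (−1)^3·160.9969/(36)·0.5793^3·0.8151^3 = -0.470875
d^3_{0,-3}(1.9058) = -0.470875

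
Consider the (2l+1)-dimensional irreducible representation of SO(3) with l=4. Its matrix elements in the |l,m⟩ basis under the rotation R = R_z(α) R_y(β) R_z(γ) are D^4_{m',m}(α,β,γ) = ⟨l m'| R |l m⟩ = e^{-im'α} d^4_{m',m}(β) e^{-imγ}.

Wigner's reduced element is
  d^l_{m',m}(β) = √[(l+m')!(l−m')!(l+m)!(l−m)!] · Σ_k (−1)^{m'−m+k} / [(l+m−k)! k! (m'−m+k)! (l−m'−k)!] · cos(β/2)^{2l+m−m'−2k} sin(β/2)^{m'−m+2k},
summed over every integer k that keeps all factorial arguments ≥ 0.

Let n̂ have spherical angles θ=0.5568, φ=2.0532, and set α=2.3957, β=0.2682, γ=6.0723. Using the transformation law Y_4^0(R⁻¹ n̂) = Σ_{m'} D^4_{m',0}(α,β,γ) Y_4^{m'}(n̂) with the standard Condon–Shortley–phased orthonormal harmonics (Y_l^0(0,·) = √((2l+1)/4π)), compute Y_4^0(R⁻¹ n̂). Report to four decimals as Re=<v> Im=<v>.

Need the full column D^4_{m',0} for m'=−4..4 at α=2.3957, β=0.2682, γ=6.0723.
cos(β/2)=0.991022, sin(β/2)=0.133698
d^4_{-4,0}: single k=4 term ⇒ +0.002579;  D = -0.002546-0.000406i
d^4_{-3,0}: k∈[3..4] ⇒ +0.027031 -0.000492 = +0.026539;  D = +0.016415+0.020853i
d^4_{-2,0}: k∈[2..4] ⇒ +0.160647 -0.007797 +0.000053 = +0.152904;  D = +0.012069-0.152427i
d^4_{-1,0}: k∈[1..4] ⇒ +0.561338 -0.061300 +0.001116 -0.000003 = +0.501150;  D = -0.368086+0.340095i
d^4_{0,0}: k∈[0..4] ⇒ +0.930393 -0.270940 +0.011095 -0.000090 +0.000000 = +0.670459;  D = +0.670459+0.000000i
d^4_{1,0}: k∈[0..3] ⇒ -0.561338 +0.061300 -0.001116 +0.000003 = -0.501150;  D = +0.368086+0.340095i
d^4_{2,0}: k∈[0..2] ⇒ +0.160647 -0.007797 +0.000053 = +0.152904;  D = +0.012069+0.152427i
d^4_{3,0}: k∈[0..1] ⇒ -0.027031 +0.000492 = -0.026539;  D = -0.016415+0.020853i
d^4_{4,0}: single k=0 term ⇒ +0.002579;  D = -0.002546+0.000406i
Y_4^{m'}(θ=0.5568,φ=2.0532) and Σ D·Y over m':
  (-0.0025-0.0004i)·(-0.0121-0.0323i)  (+0.0164+0.0209i)·(+0.1556+0.0193i)  (+0.0121-0.1524i)·(-0.2152+0.3106i)  (-0.3681+0.3401i)·(-0.2014-0.3845i)  (+0.6705+0.0000i)·(-0.0467+0.0000i)  (+0.3681+0.3401i)·(+0.2014-0.3845i)  (+0.0121+0.1524i)·(-0.2152-0.3106i)  (-0.0164+0.0209i)·(-0.1556+0.0193i)  (-0.0025+0.0004i)·(-0.0121+0.0323i)
Y_4^0(R⁻¹ n̂) = +0.472318-0.000000i

Re=0.4723 Im=0.0000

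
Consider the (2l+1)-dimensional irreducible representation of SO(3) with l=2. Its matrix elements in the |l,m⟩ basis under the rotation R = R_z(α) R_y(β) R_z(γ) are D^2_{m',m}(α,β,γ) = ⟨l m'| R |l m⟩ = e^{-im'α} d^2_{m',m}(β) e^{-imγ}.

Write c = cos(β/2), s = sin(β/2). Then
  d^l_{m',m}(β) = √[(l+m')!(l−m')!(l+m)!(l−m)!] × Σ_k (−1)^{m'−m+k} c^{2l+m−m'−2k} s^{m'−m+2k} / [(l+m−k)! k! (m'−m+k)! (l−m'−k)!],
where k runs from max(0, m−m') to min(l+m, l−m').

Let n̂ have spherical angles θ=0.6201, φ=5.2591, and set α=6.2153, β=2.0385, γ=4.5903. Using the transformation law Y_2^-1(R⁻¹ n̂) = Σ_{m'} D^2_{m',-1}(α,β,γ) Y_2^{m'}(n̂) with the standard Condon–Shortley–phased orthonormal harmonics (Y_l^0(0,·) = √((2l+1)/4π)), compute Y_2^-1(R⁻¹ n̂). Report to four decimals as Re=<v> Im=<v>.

Need the full column D^2_{m',-1} for m'=−2..2 at α=6.2153, β=2.0385, γ=4.5903.
cos(β/2)=0.524005, sin(β/2)=0.851715
d^2_{-2,-1}: single k=1 term ⇒ +0.245093;  D = -0.062501-0.236989i
d^2_{-1,-1}: k∈[0..1] ⇒ +0.075395 -0.597559 = -0.522164;  D = +0.098602+0.512770i
d^2_{0,-1}: k∈[0..1] ⇒ -0.300176 +0.793038 = +0.492862;  D = -0.060024-0.489194i
d^2_{1,-1}: k∈[0..1] ⇒ +0.597559 -0.526233 = +0.071326;  D = -0.003864-0.071222i
d^2_{2,-1}: single k=0 term ⇒ -0.647513;  D = -0.008859+0.647453i
Y_2^{m'}(θ=0.6201,φ=5.2591) and Σ D·Y over m':
  (-0.0625-0.2370i)·(-0.0599+0.1159i)  (+0.0986+0.5128i)·(+0.1899+0.3121i)  (-0.0600-0.4892i)·(+0.3113+0.0000i)  (-0.0039-0.0712i)·(-0.1899+0.3121i)  (-0.0089+0.6475i)·(-0.0599-0.1159i)
Y_2^-1(R⁻¹ n̂) = -0.030280-0.042591i

Re=-0.0303 Im=-0.0426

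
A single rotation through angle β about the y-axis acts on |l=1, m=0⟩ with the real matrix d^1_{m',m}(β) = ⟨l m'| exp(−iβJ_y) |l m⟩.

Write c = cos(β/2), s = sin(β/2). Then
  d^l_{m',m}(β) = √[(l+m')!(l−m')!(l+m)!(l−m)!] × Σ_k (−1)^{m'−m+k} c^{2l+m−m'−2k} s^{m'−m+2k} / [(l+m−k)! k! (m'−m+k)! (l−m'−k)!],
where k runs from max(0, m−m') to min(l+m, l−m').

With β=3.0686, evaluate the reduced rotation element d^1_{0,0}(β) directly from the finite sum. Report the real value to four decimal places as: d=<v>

d=-0.9973

d^1_{0,0}(β=3.0686) via Wigner's sum:
c=cos(3.0686/2)=0.036488, s=sin(3.0686/2)=0.999334; N=√[1·1·1·1]=1.000000
k: max(0,(0)−(0))=0 … min(1+(0),1−(0))=1
  k=0: (−1)^0·1.0000/(1)·0.0365^2·0.9993^0 = +0.001331
  k=1: (−1)^1·1.0000/(1)·0.0365^0·0.9993^2 = -0.998669
d^1_{0,0}(3.0686) = +0.001331 -0.998669 = -0.997337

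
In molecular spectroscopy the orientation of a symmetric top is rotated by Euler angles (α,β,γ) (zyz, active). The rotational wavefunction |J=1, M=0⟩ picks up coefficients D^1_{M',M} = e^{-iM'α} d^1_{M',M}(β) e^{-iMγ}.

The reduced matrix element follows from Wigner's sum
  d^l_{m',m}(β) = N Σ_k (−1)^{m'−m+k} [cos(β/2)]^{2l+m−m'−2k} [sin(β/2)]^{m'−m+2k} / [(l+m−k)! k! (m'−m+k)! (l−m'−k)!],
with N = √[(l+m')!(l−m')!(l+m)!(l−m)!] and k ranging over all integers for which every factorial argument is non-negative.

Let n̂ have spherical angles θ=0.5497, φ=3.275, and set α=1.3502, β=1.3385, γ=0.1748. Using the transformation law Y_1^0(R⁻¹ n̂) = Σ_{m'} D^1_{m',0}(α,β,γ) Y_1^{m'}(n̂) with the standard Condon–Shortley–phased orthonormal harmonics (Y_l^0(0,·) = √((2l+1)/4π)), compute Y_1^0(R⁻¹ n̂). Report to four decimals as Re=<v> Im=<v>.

Re=0.0098 Im=0.0000

Need the full column D^1_{m',0} for m'=−1..1 at α=1.3502, β=1.3385, γ=0.1748.
cos(β/2)=0.784287, sin(β/2)=0.620398
d^1_{-1,0}: single k=1 term ⇒ +0.688114;  D = +0.150567+0.671439i
d^1_{0,0}: k∈[0..1] ⇒ +0.615106 -0.384894 = +0.230213;  D = +0.230213+0.000000i
d^1_{1,0}: single k=0 term ⇒ -0.688114;  D = -0.150567+0.671439i
Y_1^{m'}(θ=0.5497,φ=3.275) and Σ D·Y over m':
  (+0.1506+0.6714i)·(-0.1789+0.0240i)  (+0.2302+0.0000i)·(+0.4166+0.0000i)  (-0.1506+0.6714i)·(+0.1789+0.0240i)
Y_1^0(R⁻¹ n̂) = +0.009801+0.000000i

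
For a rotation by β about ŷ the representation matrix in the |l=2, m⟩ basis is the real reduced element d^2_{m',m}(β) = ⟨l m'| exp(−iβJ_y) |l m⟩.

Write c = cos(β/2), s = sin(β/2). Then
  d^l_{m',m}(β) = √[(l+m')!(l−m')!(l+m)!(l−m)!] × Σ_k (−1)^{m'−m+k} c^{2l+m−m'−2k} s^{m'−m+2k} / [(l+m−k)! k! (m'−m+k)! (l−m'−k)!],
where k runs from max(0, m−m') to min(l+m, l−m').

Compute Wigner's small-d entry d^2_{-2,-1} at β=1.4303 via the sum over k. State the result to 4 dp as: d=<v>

d^2_{-2,-1}(β=1.4303) via Wigner's sum:
Half-angle: c=0.754995, s=0.655731. N=√(1·24·1·6)=12.000000
The bounds max(0,m−m')=1 and min(l+m,l−m')=1 give 1 term
  k=1: (−1)^0·12.0000/(6)·0.7550^3·0.6557^1 = +0.564401
d^2_{-2,-1}(1.4303) = +0.564401

d=0.5644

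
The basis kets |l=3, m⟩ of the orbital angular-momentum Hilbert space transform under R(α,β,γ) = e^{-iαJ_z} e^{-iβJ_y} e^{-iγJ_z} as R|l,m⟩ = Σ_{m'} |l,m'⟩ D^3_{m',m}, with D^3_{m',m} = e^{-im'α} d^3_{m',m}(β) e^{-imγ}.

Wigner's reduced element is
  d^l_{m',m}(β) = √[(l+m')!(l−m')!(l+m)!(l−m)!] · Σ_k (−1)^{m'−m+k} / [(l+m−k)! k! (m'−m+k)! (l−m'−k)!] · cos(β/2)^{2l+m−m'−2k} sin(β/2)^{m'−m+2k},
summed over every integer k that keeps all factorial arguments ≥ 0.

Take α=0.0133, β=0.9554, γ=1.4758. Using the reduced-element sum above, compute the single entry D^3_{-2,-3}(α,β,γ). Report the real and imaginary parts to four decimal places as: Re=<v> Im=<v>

D^3_{-2,-3}(0.0133,0.9554,1.4758) = e^{-i·-2·0.0133}·d^3_{-2,-3}(0.9554)·e^{-i·-3·1.4758}. Compute d first:
c=cos(0.9554/2)=0.888055, s=sin(0.9554/2)=0.459738; N=√[1·120·1·720]=293.938769
Admissible k: 0..0 (factorial args all ≥0)
  k=0: (−1)^1·293.9388/(120)·0.8881^5·0.4597^1 = -0.621991
d^3_{-2,-3}(0.9554) = -0.621991
Attach z-rotation phases: D = e^{-i(-2)(0.0133)}·(-0.621991)·e^{-i(-3)(1.4758)} = +0.158933+0.601343i

Re=0.1589 Im=0.6013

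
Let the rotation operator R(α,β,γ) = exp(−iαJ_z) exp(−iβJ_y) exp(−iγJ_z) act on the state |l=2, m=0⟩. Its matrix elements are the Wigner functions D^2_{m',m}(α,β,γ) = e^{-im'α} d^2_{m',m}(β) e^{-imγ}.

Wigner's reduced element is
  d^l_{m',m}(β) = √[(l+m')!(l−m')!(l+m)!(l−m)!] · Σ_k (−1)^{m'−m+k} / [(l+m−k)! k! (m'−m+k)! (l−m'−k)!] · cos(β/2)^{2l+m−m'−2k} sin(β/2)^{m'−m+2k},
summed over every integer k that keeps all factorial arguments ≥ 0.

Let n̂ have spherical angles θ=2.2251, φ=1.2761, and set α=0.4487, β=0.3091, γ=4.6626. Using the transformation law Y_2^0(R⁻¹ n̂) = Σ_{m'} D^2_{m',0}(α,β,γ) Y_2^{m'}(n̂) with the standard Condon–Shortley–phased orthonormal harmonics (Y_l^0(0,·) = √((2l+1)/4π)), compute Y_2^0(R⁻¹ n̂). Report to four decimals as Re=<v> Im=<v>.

Re=-0.1513 Im=0.0000

Need the full column D^2_{m',0} for m'=−2..2 at α=0.4487, β=0.3091, γ=4.6626.
cos(β/2)=0.988081, sin(β/2)=0.153935
d^2_{-2,0}: single k=2 term ⇒ +0.056668;  D = +0.035341+0.044298i
d^2_{-1,0}: k∈[1..2] ⇒ +0.363741 -0.008828 = +0.354912;  D = +0.319780+0.153959i
d^2_{0,0}: k∈[0..2] ⇒ +0.953169 -0.092538 +0.000562 = +0.861192;  D = +0.861192+0.000000i
d^2_{1,0}: k∈[0..1] ⇒ -0.363741 +0.008828 = -0.354912;  D = -0.319780+0.153959i
d^2_{2,0}: single k=0 term ⇒ +0.056668;  D = +0.035341-0.044298i
Y_2^{m'}(θ=2.2251,φ=1.2761) and Σ D·Y over m':
  (+0.0353+0.0443i)·(-0.2022-0.1352i)  (+0.3198+0.1540i)·(-0.1084+0.3570i)  (+0.8612+0.0000i)·(+0.0351+0.0000i)  (-0.3198+0.1540i)·(+0.1084+0.3570i)  (+0.0353-0.0443i)·(-0.2022+0.1352i)
Y_2^0(R⁻¹ n̂) = -0.151333-0.000000i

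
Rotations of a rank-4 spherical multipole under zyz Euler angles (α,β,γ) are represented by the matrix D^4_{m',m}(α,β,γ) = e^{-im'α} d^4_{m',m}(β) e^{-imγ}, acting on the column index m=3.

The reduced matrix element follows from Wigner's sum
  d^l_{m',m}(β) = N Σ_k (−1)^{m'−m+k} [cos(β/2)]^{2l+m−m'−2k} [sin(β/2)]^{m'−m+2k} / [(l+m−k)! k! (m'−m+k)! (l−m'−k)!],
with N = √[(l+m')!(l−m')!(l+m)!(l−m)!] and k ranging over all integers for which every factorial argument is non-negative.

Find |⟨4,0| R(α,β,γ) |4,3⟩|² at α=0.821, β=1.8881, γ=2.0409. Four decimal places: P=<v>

D^4_{0,3}(0.821,1.8881,2.0409) = e^{-i·0·0.821}·d^4_{0,3}(1.8881)·e^{-i·3·2.0409}. Compute d first:
Half-angle: c=0.586513, s=0.809940. N=√(24·24·5040·1)=1703.830978
The bounds max(0,m−m')=3 and min(l+m,l−m')=4 give 2 terms
  k=3: (−1)^0·1703.8310/(144)·0.5865^5·0.8099^3 = +0.436324
  k=4: (−1)^1·1703.8310/(144)·0.5865^3·0.8099^5 = -0.832071
d^4_{0,3}(1.8881) = +0.436324 -0.832071 = -0.395747
|D^4_{0,3}|² = |d^4_{0,3}(β)|² = (-0.395747)² = 0.156616 (the z-rotation phases have unit modulus)

P=0.1566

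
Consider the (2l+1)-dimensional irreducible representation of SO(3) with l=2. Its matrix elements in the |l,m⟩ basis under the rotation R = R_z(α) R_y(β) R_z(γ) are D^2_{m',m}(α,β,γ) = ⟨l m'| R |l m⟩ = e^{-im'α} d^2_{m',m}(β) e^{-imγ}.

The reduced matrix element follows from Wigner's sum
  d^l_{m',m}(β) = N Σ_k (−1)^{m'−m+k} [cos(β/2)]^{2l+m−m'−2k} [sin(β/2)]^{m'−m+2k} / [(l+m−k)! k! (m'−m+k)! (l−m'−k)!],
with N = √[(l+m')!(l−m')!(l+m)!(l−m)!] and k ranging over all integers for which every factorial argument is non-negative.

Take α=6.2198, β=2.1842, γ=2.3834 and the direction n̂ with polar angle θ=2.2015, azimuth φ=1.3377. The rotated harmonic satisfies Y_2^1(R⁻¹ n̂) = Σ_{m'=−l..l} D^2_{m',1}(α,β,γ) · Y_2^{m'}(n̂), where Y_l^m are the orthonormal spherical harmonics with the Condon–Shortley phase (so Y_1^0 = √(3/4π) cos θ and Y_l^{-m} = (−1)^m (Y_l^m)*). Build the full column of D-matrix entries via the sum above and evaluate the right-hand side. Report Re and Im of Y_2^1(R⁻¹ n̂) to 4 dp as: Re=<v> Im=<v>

Re=-0.0886 Im=0.2981

Need the full column D^2_{m',1} for m'=−2..2 at α=6.2198, β=2.1842, γ=2.3834.
cos(β/2)=0.460622, sin(β/2)=0.887596
d^2_{-2,1}: single k=3 term ⇒ +0.644201;  D = -0.519992-0.380267i
d^2_{-1,1}: k∈[2..3] ⇒ +0.501467 -0.620671 = -0.119204;  D = +0.091570+0.076319i
d^2_{0,1}: k∈[1..2] ⇒ +0.212484 -0.788982 = -0.576498;  D = +0.418583+0.396406i
d^2_{1,1}: k∈[0..1] ⇒ +0.045017 -0.501467 = -0.456450;  D = +0.310873+0.334222i
d^2_{2,1}: single k=0 term ⇒ -0.173492;  D = +0.109876+0.134264i
Y_2^{m'}(θ=2.2015,φ=1.3377) and Σ D·Y over m':
  (-0.5200-0.3803i)·(-0.2251-0.1132i)  (+0.0916+0.0763i)·(-0.0850+0.3580i)  (+0.4186+0.3964i)·(+0.0137+0.0000i)  (+0.3109+0.3342i)·(+0.0850+0.3580i)  (+0.1099+0.1343i)·(-0.2251+0.1132i)
Y_2^1(R⁻¹ n̂) = -0.088583+0.298093i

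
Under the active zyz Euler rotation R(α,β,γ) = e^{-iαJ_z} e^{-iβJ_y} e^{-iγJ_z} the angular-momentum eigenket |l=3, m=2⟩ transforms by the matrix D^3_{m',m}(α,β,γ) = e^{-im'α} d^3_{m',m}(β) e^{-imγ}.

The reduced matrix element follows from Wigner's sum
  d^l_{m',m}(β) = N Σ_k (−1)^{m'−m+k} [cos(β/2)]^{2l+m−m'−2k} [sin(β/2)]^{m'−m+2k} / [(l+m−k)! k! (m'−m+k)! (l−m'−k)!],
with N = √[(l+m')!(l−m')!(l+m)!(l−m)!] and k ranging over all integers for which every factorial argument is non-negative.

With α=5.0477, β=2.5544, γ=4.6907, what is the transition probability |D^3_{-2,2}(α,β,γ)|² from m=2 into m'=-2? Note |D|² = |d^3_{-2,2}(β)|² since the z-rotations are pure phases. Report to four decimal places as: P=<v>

P=0.1744

First d^3_{-2,2}(β=2.5544), then the phase factors e^{-i(-2)α} and e^{-i(2)γ}:
c=cos(2.5544/2)=0.289397, s=sin(2.5544/2)=0.957209; N=√[1·120·120·1]=120.000000
k: max(0,(2)−(-2))=4 … min(3+(2),3−(-2))=5
  k=4: (−1)^0·120.0000/(24)·0.2894^2·0.9572^4 = +0.351548
  k=5: (−1)^1·120.0000/(120)·0.2894^0·0.9572^6 = -0.769204
d^3_{-2,2}(2.5544) = +0.351548 -0.769204 = -0.417656
|D^3_{-2,2}|² = |d^3_{-2,2}(β)|² = (-0.417656)² = 0.174437 (the z-rotation phases have unit modulus)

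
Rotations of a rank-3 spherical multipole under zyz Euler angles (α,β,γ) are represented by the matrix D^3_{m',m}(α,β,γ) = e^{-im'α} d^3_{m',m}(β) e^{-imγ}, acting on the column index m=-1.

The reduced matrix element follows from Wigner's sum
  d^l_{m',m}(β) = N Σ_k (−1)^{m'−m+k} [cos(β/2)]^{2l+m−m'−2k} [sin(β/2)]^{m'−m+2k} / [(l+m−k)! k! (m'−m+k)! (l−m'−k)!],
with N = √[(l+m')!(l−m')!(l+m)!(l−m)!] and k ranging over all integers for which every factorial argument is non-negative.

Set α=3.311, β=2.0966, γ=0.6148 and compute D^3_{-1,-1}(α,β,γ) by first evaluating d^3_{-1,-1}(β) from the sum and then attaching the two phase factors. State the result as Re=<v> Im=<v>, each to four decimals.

Re=-0.3437 Im=-0.3429

D^3_{-1,-1}(3.311,2.0966,0.6148) = e^{-i·-1·3.311}·d^3_{-1,-1}(2.0966)·e^{-i·-1·0.6148}. Compute d first:
With c≡cos(β/2)=0.499045 and s≡sin(β/2)=0.866576, N=[2·24·2·24]^{1/2}=48.000000
k∈{0,1,2} keeps every argument non-negative
  k=0: (−1)^0·48.0000/(48)·0.4990^6·0.8666^0 = +0.015447
  k=1: (−1)^1·48.0000/(6)·0.4990^4·0.8666^2 = -0.372616
  k=2: (−1)^2·48.0000/(8)·0.4990^2·0.8666^4 = +0.842670
d^3_{-1,-1}(2.0966) = +0.015447 -0.372616 +0.842670 = +0.485500
Attach z-rotation phases: D = e^{-i(-1)(3.311)}·(+0.485500)·e^{-i(-1)(0.6148)} = -0.343709-0.342891i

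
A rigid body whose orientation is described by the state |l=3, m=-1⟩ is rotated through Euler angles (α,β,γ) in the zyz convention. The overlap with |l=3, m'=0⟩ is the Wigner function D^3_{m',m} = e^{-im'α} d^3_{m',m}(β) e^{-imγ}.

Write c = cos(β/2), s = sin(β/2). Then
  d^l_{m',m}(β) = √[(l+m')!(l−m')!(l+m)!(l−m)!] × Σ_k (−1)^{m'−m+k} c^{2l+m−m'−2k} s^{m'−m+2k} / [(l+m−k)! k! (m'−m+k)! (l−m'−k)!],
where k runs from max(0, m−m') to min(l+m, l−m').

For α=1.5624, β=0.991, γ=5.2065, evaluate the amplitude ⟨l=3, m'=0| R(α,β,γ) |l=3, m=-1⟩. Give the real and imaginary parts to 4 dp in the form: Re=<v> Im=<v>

Re=-0.0860 Im=0.1597

Split into d^3_{0,-1}(β=0.991) × two z-phases.
Half-angle: c=0.879731, s=0.475472. N=√(6·6·2·24)=41.569219
Admissible k: 0..2 (factorial args all ≥0)
  k=0: (−1)^1·41.5692/(12)·0.8797^5·0.4755^1 = -0.867890
  k=1: (−1)^2·41.5692/(4)·0.8797^3·0.4755^3 = +0.760563
  k=2: (−1)^3·41.5692/(12)·0.8797^1·0.4755^5 = -0.074057
d^3_{0,-1}(0.991) = -0.867890 +0.760563 -0.074057 = -0.181384
Phases: e^{-i·(0)·1.5624}=+1.000000+0.000000i, e^{-i·(-1)·5.2065}=+0.474249-0.880391i ⇒ D=-0.086021+0.159688i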